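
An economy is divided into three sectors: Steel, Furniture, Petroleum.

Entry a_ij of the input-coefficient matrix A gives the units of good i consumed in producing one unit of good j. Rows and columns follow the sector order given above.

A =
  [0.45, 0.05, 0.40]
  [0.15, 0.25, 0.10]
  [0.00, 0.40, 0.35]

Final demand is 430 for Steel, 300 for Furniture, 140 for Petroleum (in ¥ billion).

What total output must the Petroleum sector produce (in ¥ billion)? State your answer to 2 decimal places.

I − A =
  [   0.55    -0.05    -0.40]
  [  -0.15     0.75    -0.10]
  [   0.00    -0.40     0.65]
Cofactors of I−A, C_ij = (−1)^(i+j)·(minor ij) (rows/columns in the sector order above):
  C_11 = (0.75)(0.65) − (-0.10)(-0.40) = 0.4475
  C_12 = −[(-0.15)(0.65) − (-0.10)(0.00)] = 0.0975
  C_13 = (-0.15)(-0.40) − (0.75)(0.00) = 0.0600
  C_21 = −[(-0.05)(0.65) − (-0.40)(-0.40)] = 0.1925
  C_22 = (0.55)(0.65) − (-0.40)(0.00) = 0.3575
  C_23 = −[(0.55)(-0.40) − (-0.05)(0.00)] = 0.2200
  C_31 = (-0.05)(-0.10) − (-0.40)(0.75) = 0.3050
  C_32 = −[(0.55)(-0.10) − (-0.40)(-0.15)] = 0.1150
  C_33 = (0.55)(0.75) − (-0.05)(-0.15) = 0.4050
det(I−A) = Σ_j (I−A)_1j·C_1j = (0.55)(0.4475) + (-0.05)(0.0975) + (-0.40)(0.0600) = 0.21725
adj(I−A) = Cᵀ =
  [ 0.4475   0.1925   0.3050]
  [ 0.0975   0.3575   0.1150]
  [ 0.0600   0.2200   0.4050]
(I − A)⁻¹ = adj(I−A) / det(I−A) ≈
  [   2.0598     0.8861     1.4039]
  [   0.4488     1.6456     0.5293]
  [   0.2762     1.0127     1.8642]
x = (I − A)⁻¹ d = adj(I−A)·d / det(I−A), with det(I−A) = 0.21725:
  x_S = (0.4475·430 + 0.1925·300 + 0.3050·140) / 0.21725 = 292.875 / 0.21725 ≈ 1348.10
  x_F = (0.0975·430 + 0.3575·300 + 0.1150·140) / 0.21725 = 165.275 / 0.21725 ≈ 760.76
  x_P = (0.0600·430 + 0.2200·300 + 0.4050·140) / 0.21725 = 148.50 / 0.21725 ≈ 683.54

x_P = 683.54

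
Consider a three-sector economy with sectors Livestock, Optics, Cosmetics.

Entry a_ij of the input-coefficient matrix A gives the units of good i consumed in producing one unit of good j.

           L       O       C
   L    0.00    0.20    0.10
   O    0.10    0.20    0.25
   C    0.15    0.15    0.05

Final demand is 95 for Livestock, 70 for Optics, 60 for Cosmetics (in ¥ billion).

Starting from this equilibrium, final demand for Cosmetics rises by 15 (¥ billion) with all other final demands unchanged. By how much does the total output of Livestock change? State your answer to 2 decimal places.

I − A =
  [   1.00    -0.20    -0.10]
  [  -0.10     0.80    -0.25]
  [  -0.15    -0.15     0.95]
Cofactors of I−A, C_ij = (−1)^(i+j)·(minor ij) (rows/columns in the sector order above):
  C_11 = (0.80)(0.95) − (-0.25)(-0.15) = 0.7225
  C_12 = −[(-0.10)(0.95) − (-0.25)(-0.15)] = 0.1325
  C_13 = (-0.10)(-0.15) − (0.80)(-0.15) = 0.1350
  C_21 = −[(-0.20)(0.95) − (-0.10)(-0.15)] = 0.2050
  C_22 = (1.00)(0.95) − (-0.10)(-0.15) = 0.9350
  C_23 = −[(1.00)(-0.15) − (-0.20)(-0.15)] = 0.1800
  C_31 = (-0.20)(-0.25) − (-0.10)(0.80) = 0.1300
  C_32 = −[(1.00)(-0.25) − (-0.10)(-0.10)] = 0.2600
  C_33 = (1.00)(0.80) − (-0.20)(-0.10) = 0.7800
det(I−A) = Σ_j (I−A)_1j·C_1j = (1.00)(0.7225) + (-0.20)(0.1325) + (-0.10)(0.1350) = 0.6825
adj(I−A) = Cᵀ =
  [ 0.7225   0.2050   0.1300]
  [ 0.1325   0.9350   0.2600]
  [ 0.1350   0.1800   0.7800]
(I − A)⁻¹ = adj(I−A) / det(I−A) ≈
  [   1.0586     0.3004     0.1905]
  [   0.1941     1.3700     0.3810]
  [   0.1978     0.2637     1.1429]
Δx = (I − A)⁻¹ Δd with Δd having +15 in the Cosmetics component and 0 elsewhere.
So Δx_L = L_LC · (+15), where L_LC = adj(I−A)_LC / det(I−A) = 0.1300 / 0.6825.
Δx_L = 0.1300 × (+15) / 0.6825 = 1.95 / 0.6825 ≈ 2.86.

Δx_L = 2.86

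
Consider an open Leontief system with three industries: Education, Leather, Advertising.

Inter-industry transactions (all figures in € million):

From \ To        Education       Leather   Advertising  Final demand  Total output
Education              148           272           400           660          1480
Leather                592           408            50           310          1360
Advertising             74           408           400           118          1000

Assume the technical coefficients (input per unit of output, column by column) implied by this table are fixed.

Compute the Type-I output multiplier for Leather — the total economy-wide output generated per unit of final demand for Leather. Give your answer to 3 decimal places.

m_L = 4.094

Technical coefficients a_ij = z_ij / X_j:
  a_EE = 148/1480 = 0.10, a_LE = 592/1480 = 0.40, a_AE = 74/1480 = 0.05
  a_EL = 272/1360 = 0.20, a_LL = 408/1360 = 0.30, a_AL = 408/1360 = 0.30
  a_EA = 400/1000 = 0.40, a_LA = 50/1000 = 0.05, a_AA = 400/1000 = 0.40
I − A =
  [   0.90    -0.20    -0.40]
  [  -0.40     0.70    -0.05]
  [  -0.05    -0.30     0.60]
Cofactors of I−A, C_ij = (−1)^(i+j)·(minor ij) (rows/columns in the sector order above):
  C_11 = (0.70)(0.60) − (-0.05)(-0.30) = 0.4050
  C_12 = −[(-0.40)(0.60) − (-0.05)(-0.05)] = 0.2425
  C_13 = (-0.40)(-0.30) − (0.70)(-0.05) = 0.1550
  C_21 = −[(-0.20)(0.60) − (-0.40)(-0.30)] = 0.2400
  C_22 = (0.90)(0.60) − (-0.40)(-0.05) = 0.5200
  C_23 = −[(0.90)(-0.30) − (-0.20)(-0.05)] = 0.2800
  C_31 = (-0.20)(-0.05) − (-0.40)(0.70) = 0.2900
  C_32 = −[(0.90)(-0.05) − (-0.40)(-0.40)] = 0.2050
  C_33 = (0.90)(0.70) − (-0.20)(-0.40) = 0.5500
det(I−A) = Σ_j (I−A)_1j·C_1j = (0.90)(0.4050) + (-0.20)(0.2425) + (-0.40)(0.1550) = 0.2540
adj(I−A) = Cᵀ =
  [ 0.4050   0.2400   0.2900]
  [ 0.2425   0.5200   0.2050]
  [ 0.1550   0.2800   0.5500]
(I − A)⁻¹ = adj(I−A) / det(I−A) ≈
  [   1.5945     0.9449     1.1417]
  [   0.9547     2.0472     0.8071]
  [   0.6102     1.1024     2.1654]
The output multiplier for sector j is the column-j sum of the Leontief inverse (I − A)⁻¹ = adj(I−A) / det(I−A).
Column L of adj(I−A): (0.2400, 0.5200, 0.2800); det(I−A) = 0.2540.
m_L = (0.2400 + 0.5200 + 0.2800) / 0.2540 = 1.04 / 0.2540 ≈ 4.094.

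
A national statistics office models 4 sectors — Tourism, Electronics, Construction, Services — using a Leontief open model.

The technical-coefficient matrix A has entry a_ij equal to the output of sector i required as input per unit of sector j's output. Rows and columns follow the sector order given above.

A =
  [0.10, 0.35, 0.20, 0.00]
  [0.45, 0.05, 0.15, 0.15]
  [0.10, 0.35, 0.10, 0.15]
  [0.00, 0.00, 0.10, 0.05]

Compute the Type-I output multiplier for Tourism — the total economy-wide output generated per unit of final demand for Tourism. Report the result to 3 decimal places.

m_T = 2.903

I − A =
  [   0.90    -0.35    -0.20     0.00]
  [  -0.45     0.95    -0.15    -0.15]
  [  -0.10    -0.35     0.90    -0.15]
  [   0.00     0.00    -0.10     0.95]
Compute the cofactors C_ij = (−1)^(i+j)·(3×3 minor ij) of I−A; the adjugate is their transpose:
adj(I−A) = Cᵀ =
  [ 0.742875   0.360500   0.235625   0.094125]
  [ 0.393750   0.737000   0.227250   0.152250]
  [ 0.239875   0.332500   0.662625   0.157125]
  [ 0.025250   0.035000   0.069750   0.524750]
det(I−A) = Σ_j (I−A)_1j·C_1j = (0.90)(0.742875) + (-0.35)(0.393750) + (-0.20)(0.239875) + (0.00)(0.025250) = 0.4828
(I − A)⁻¹ = adj(I−A) / det(I−A) ≈
  [   1.5387     0.7467     0.4880     0.1950]
  [   0.8156     1.5265     0.4707     0.3153]
  [   0.4968     0.6887     1.3725     0.3254]
  [   0.0523     0.0725     0.1445     1.0869]
The output multiplier for sector j is the column-j sum of the Leontief inverse (I − A)⁻¹ = adj(I−A) / det(I−A).
Column T of adj(I−A): (0.742875, 0.393750, 0.239875, 0.025250); det(I−A) = 0.4828.
m_T = (0.742875 + 0.393750 + 0.239875 + 0.025250) / 0.4828 = 1.40175 / 0.4828 ≈ 2.903.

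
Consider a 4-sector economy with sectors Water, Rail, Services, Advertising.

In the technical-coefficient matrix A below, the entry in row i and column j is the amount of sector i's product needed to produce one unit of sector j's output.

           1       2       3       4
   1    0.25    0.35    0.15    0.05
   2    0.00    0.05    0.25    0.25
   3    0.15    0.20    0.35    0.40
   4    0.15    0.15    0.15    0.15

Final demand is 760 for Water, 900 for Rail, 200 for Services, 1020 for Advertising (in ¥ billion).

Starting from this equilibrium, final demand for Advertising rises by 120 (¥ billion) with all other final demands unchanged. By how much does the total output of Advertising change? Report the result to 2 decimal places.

Δx_4 = 209.19

I − A =
  [   0.75    -0.35    -0.15    -0.05]
  [   0.00     0.95    -0.25    -0.25]
  [  -0.15    -0.20     0.65    -0.40]
  [  -0.15    -0.15    -0.15     0.85]
Compute the cofactors C_ij = (−1)^(i+j)·(3×3 minor ij) of I−A; the adjugate is their transpose:
adj(I−A) = Cᵀ =
  [ 0.378500   0.213250   0.212000   0.184750]
  [ 0.076875   0.335250   0.191250   0.193125]
  [ 0.180000   0.237750   0.557250   0.342750]
  [ 0.112125   0.138750   0.169500   0.391125]
det(I−A) = Σ_j (I−A)_1j·C_1j = (0.75)(0.378500) + (-0.35)(0.076875) + (-0.15)(0.180000) + (-0.05)(0.112125) = 0.2243625
(I − A)⁻¹ = adj(I−A) / det(I−A) ≈
  [   1.6870     0.9505     0.9449     0.8234]
  [   0.3426     1.4942     0.8524     0.8608]
  [   0.8023     1.0597     2.4837     1.5277]
  [   0.4997     0.6184     0.7555     1.7433]
Δx = (I − A)⁻¹ Δd with Δd having +120 in the Advertising component and 0 elsewhere.
So Δx_4 = L_44 · (+120), where L_44 = adj(I−A)_44 / det(I−A) = 0.391125 / 0.2243625.
Δx_4 = 0.391125 × (+120) / 0.2243625 = 46.935 / 0.2243625 ≈ 209.19.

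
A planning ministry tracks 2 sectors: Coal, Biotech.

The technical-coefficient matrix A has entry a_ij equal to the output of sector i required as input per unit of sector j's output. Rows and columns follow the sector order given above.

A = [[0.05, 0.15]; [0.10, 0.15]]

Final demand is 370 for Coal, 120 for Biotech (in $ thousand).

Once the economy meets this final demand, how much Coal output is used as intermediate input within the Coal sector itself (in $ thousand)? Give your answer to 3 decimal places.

I − A =
  [   0.95    -0.15]
  [  -0.10     0.85]
det(I−A) = (0.95)(0.85) − (-0.15)(-0.10) = 0.7925
adj(I−A) = [[0.85, 0.15], [0.10, 0.95]]
(I − A)⁻¹ = adj(I−A) / det(I−A) ≈
  [   1.0726     0.1893]
  [   0.1262     1.1987]
First solve x = (I − A)⁻¹ d = adj(I−A)·d / det(I−A); in particular x_1 = (0.85·370 + 0.15·120) / 0.7925 = 332.50 / 0.7925 ≈ 419.55836.
Intermediate flow from 1 to 1: z_11 = a_11 · x_1 = 0.05 × 332.50 / 0.7925 = 16.625 / 0.7925 ≈ 20.978.

z_11 = 20.978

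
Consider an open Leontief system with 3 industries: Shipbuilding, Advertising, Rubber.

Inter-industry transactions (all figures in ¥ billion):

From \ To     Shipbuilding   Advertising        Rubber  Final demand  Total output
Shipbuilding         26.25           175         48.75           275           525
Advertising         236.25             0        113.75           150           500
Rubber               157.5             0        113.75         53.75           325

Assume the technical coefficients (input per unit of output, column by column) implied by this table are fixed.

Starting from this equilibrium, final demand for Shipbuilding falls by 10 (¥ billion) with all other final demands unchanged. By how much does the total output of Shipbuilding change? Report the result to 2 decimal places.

Δx_1 = -15.00

Technical coefficients a_ij = z_ij / X_j:
  a_11 = 26.25/525 = 0.05, a_21 = 236.25/525 = 0.45, a_31 = 157.5/525 = 0.30
  a_12 = 175/500 = 0.35, a_22 = 0/500 = 0.00, a_32 = 0/500 = 0.00
  a_13 = 48.75/325 = 0.15, a_23 = 113.75/325 = 0.35, a_33 = 113.75/325 = 0.35
I − A =
  [   0.95    -0.35    -0.15]
  [  -0.45     1.00    -0.35]
  [  -0.30     0.00     0.65]
Cofactors of I−A, C_ij = (−1)^(i+j)·(minor ij) (rows/columns in the sector order above):
  C_11 = (1.00)(0.65) − (-0.35)(0.00) = 0.6500
  C_12 = −[(-0.45)(0.65) − (-0.35)(-0.30)] = 0.3975
  C_13 = (-0.45)(0.00) − (1.00)(-0.30) = 0.3000
  C_21 = −[(-0.35)(0.65) − (-0.15)(0.00)] = 0.2275
  C_22 = (0.95)(0.65) − (-0.15)(-0.30) = 0.5725
  C_23 = −[(0.95)(0.00) − (-0.35)(-0.30)] = 0.1050
  C_31 = (-0.35)(-0.35) − (-0.15)(1.00) = 0.2725
  C_32 = −[(0.95)(-0.35) − (-0.15)(-0.45)] = 0.4000
  C_33 = (0.95)(1.00) − (-0.35)(-0.45) = 0.7925
det(I−A) = Σ_j (I−A)_1j·C_1j = (0.95)(0.6500) + (-0.35)(0.3975) + (-0.15)(0.3000) = 0.433375
adj(I−A) = Cᵀ =
  [ 0.6500   0.2275   0.2725]
  [ 0.3975   0.5725   0.4000]
  [ 0.3000   0.1050   0.7925]
(I − A)⁻¹ = adj(I−A) / det(I−A) ≈
  [   1.4999     0.5249     0.6288]
  [   0.9172     1.3210     0.9230]
  [   0.6922     0.2423     1.8287]
Δx = (I − A)⁻¹ Δd with Δd having -10 in the Shipbuilding component and 0 elsewhere.
So Δx_1 = L_11 · (-10), where L_11 = adj(I−A)_11 / det(I−A) = 0.6500 / 0.433375.
Δx_1 = 0.6500 × (-10) / 0.433375 = -6.50 / 0.433375 ≈ -15.00.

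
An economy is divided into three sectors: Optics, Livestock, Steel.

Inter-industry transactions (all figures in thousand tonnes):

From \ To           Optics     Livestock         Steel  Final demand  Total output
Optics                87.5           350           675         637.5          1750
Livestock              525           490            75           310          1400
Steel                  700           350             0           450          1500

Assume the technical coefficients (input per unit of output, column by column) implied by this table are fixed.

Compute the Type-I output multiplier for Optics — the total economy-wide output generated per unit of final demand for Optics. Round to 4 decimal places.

Technical coefficients a_ij = z_ij / X_j:
  a_11 = 87.5/1750 = 0.05, a_21 = 525/1750 = 0.30, a_31 = 700/1750 = 0.40
  a_12 = 350/1400 = 0.25, a_22 = 490/1400 = 0.35, a_32 = 350/1400 = 0.25
  a_13 = 675/1500 = 0.45, a_23 = 75/1500 = 0.05, a_33 = 0/1500 = 0.00
I − A =
  [   0.95    -0.25    -0.45]
  [  -0.30     0.65    -0.05]
  [  -0.40    -0.25     1.00]
Cofactors of I−A, C_ij = (−1)^(i+j)·(minor ij) (rows/columns in the sector order above):
  C_11 = (0.65)(1.00) − (-0.05)(-0.25) = 0.6375
  C_12 = −[(-0.30)(1.00) − (-0.05)(-0.40)] = 0.3200
  C_13 = (-0.30)(-0.25) − (0.65)(-0.40) = 0.3350
  C_21 = −[(-0.25)(1.00) − (-0.45)(-0.25)] = 0.3625
  C_22 = (0.95)(1.00) − (-0.45)(-0.40) = 0.7700
  C_23 = −[(0.95)(-0.25) − (-0.25)(-0.40)] = 0.3375
  C_31 = (-0.25)(-0.05) − (-0.45)(0.65) = 0.3050
  C_32 = −[(0.95)(-0.05) − (-0.45)(-0.30)] = 0.1825
  C_33 = (0.95)(0.65) − (-0.25)(-0.30) = 0.5425
det(I−A) = Σ_j (I−A)_1j·C_1j = (0.95)(0.6375) + (-0.25)(0.3200) + (-0.45)(0.3350) = 0.374875
adj(I−A) = Cᵀ =
  [ 0.6375   0.3625   0.3050]
  [ 0.3200   0.7700   0.1825]
  [ 0.3350   0.3375   0.5425]
(I − A)⁻¹ = adj(I−A) / det(I−A) ≈
  [   1.70057     0.96699     0.81360]
  [   0.85362     2.05402     0.48683]
  [   0.89363     0.90030     1.44715]
The output multiplier for sector j is the column-j sum of the Leontief inverse (I − A)⁻¹ = adj(I−A) / det(I−A).
Column 1 of adj(I−A): (0.6375, 0.3200, 0.3350); det(I−A) = 0.374875.
m_1 = (0.6375 + 0.3200 + 0.3350) / 0.374875 = 1.2925 / 0.374875 ≈ 3.4478.

m_1 = 3.4478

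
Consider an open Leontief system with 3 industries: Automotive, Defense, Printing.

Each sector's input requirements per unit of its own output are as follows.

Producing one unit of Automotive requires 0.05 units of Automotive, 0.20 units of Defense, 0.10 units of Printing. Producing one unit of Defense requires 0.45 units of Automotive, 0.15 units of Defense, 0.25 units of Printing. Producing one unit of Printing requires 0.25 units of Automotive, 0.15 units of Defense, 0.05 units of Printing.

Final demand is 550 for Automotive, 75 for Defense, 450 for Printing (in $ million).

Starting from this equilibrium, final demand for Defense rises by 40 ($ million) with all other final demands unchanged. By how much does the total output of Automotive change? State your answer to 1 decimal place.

I − A =
  [   0.95    -0.45    -0.25]
  [  -0.20     0.85    -0.15]
  [  -0.10    -0.25     0.95]
Cofactors of I−A, C_ij = (−1)^(i+j)·(minor ij) (rows/columns in the sector order above):
  C_11 = (0.85)(0.95) − (-0.15)(-0.25) = 0.7700
  C_12 = −[(-0.20)(0.95) − (-0.15)(-0.10)] = 0.2050
  C_13 = (-0.20)(-0.25) − (0.85)(-0.10) = 0.1350
  C_21 = −[(-0.45)(0.95) − (-0.25)(-0.25)] = 0.4900
  C_22 = (0.95)(0.95) − (-0.25)(-0.10) = 0.8775
  C_23 = −[(0.95)(-0.25) − (-0.45)(-0.10)] = 0.2825
  C_31 = (-0.45)(-0.15) − (-0.25)(0.85) = 0.2800
  C_32 = −[(0.95)(-0.15) − (-0.25)(-0.20)] = 0.1925
  C_33 = (0.95)(0.85) − (-0.45)(-0.20) = 0.7175
det(I−A) = Σ_j (I−A)_1j·C_1j = (0.95)(0.7700) + (-0.45)(0.2050) + (-0.25)(0.1350) = 0.6055
adj(I−A) = Cᵀ =
  [ 0.7700   0.4900   0.2800]
  [ 0.2050   0.8775   0.1925]
  [ 0.1350   0.2825   0.7175]
(I − A)⁻¹ = adj(I−A) / det(I−A) ≈
  [   1.2717     0.8092     0.4624]
  [   0.3386     1.4492     0.3179]
  [   0.2230     0.4666     1.1850]
Δx = (I − A)⁻¹ Δd with Δd having +40 in the Defense component and 0 elsewhere.
So Δx_A = L_AD · (+40), where L_AD = adj(I−A)_AD / det(I−A) = 0.4900 / 0.6055.
Δx_A = 0.4900 × (+40) / 0.6055 = 19.60 / 0.6055 ≈ 32.4.

Δx_A = 32.4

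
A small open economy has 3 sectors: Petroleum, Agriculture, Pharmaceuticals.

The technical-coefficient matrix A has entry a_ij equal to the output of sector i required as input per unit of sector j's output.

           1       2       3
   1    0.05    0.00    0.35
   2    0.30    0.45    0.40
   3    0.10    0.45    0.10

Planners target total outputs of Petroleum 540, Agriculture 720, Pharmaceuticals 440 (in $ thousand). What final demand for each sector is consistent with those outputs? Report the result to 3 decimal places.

I − A =
  [   0.95     0.00    -0.35]
  [  -0.30     0.55    -0.40]
  [  -0.10    -0.45     0.90]
d = (I − A) x:
  d_1 = (+0.95)·540 + (+0.00)·720 + (-0.35)·440 = 359.000
  d_2 = (-0.30)·540 + (+0.55)·720 + (-0.40)·440 = 58.000
  d_3 = (-0.10)·540 + (-0.45)·720 + (+0.90)·440 = 18.000

d_1 = 359.000, d_2 = 58.000, d_3 = 18.000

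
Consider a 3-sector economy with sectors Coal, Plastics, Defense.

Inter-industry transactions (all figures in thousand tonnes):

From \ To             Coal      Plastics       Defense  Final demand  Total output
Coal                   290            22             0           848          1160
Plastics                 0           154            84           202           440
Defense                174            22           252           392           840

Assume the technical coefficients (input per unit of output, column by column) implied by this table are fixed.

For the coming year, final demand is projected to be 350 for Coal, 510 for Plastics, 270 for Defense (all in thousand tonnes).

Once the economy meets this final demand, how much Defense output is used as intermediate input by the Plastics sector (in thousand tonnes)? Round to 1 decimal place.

Technical coefficients a_ij = z_ij / X_j:
  a_CC = 290/1160 = 0.25, a_PC = 0/1160 = 0.00, a_DC = 174/1160 = 0.15
  a_CP = 22/440 = 0.05, a_PP = 154/440 = 0.35, a_DP = 22/440 = 0.05
  a_CD = 0/840 = 0.00, a_PD = 84/840 = 0.10, a_DD = 252/840 = 0.30
I − A =
  [   0.75    -0.05     0.00]
  [   0.00     0.65    -0.10]
  [  -0.15    -0.05     0.70]
Cofactors of I−A, C_ij = (−1)^(i+j)·(minor ij) (rows/columns in the sector order above):
  C_11 = (0.65)(0.70) − (-0.10)(-0.05) = 0.4500
  C_12 = −[(0.00)(0.70) − (-0.10)(-0.15)] = 0.0150
  C_13 = (0.00)(-0.05) − (0.65)(-0.15) = 0.0975
  C_21 = −[(-0.05)(0.70) − (0.00)(-0.05)] = 0.0350
  C_22 = (0.75)(0.70) − (0.00)(-0.15) = 0.5250
  C_23 = −[(0.75)(-0.05) − (-0.05)(-0.15)] = 0.0450
  C_31 = (-0.05)(-0.10) − (0.00)(0.65) = 0.0050
  C_32 = −[(0.75)(-0.10) − (0.00)(0.00)] = 0.0750
  C_33 = (0.75)(0.65) − (-0.05)(0.00) = 0.4875
det(I−A) = Σ_j (I−A)_1j·C_1j = (0.75)(0.4500) + (-0.05)(0.0150) + (0.00)(0.0975) = 0.33675
adj(I−A) = Cᵀ =
  [ 0.4500   0.0350   0.0050]
  [ 0.0150   0.5250   0.0750]
  [ 0.0975   0.0450   0.4875]
(I − A)⁻¹ = adj(I−A) / det(I−A) ≈
  [   1.3363     0.1039     0.0148]
  [   0.0445     1.5590     0.2227]
  [   0.2895     0.1336     1.4477]
First solve x = (I − A)⁻¹ d = adj(I−A)·d / det(I−A); in particular x_P = (0.0150·350 + 0.5250·510 + 0.0750·270) / 0.33675 = 293.25 / 0.33675 ≈ 870.824.
Intermediate flow from D to P: z_DP = a_DP · x_P = 0.05 × 293.25 / 0.33675 = 14.6625 / 0.33675 ≈ 43.5.

z_DP = 43.5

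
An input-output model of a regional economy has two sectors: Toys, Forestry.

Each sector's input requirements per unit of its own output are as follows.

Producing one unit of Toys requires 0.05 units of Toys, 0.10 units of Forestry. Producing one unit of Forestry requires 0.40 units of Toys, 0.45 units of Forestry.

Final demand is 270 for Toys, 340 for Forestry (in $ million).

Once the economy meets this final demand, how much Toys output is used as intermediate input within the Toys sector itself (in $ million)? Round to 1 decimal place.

I − A =
  [   0.95    -0.40]
  [  -0.10     0.55]
det(I−A) = (0.95)(0.55) − (-0.40)(-0.10) = 0.4825
adj(I−A) = [[0.55, 0.40], [0.10, 0.95]]
(I − A)⁻¹ = adj(I−A) / det(I−A) ≈
  [   1.1399     0.8290]
  [   0.2073     1.9689]
First solve x = (I − A)⁻¹ d = adj(I−A)·d / det(I−A); in particular x_1 = (0.55·270 + 0.40·340) / 0.4825 = 284.50 / 0.4825 ≈ 589.637.
Intermediate flow from 1 to 1: z_11 = a_11 · x_1 = 0.05 × 284.50 / 0.4825 = 14.225 / 0.4825 ≈ 29.5.

z_11 = 29.5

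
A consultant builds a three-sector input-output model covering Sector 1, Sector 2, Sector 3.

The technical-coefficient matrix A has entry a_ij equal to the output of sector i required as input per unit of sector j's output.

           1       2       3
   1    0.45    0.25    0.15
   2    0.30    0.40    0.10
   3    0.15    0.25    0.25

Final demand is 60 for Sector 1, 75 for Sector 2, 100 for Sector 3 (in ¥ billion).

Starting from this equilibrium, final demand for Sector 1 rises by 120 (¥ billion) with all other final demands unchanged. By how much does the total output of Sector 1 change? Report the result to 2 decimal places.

Δx_1 = 342.28

I − A =
  [   0.55    -0.25    -0.15]
  [  -0.30     0.60    -0.10]
  [  -0.15    -0.25     0.75]
Cofactors of I−A, C_ij = (−1)^(i+j)·(minor ij) (rows/columns in the sector order above):
  C_11 = (0.60)(0.75) − (-0.10)(-0.25) = 0.4250
  C_12 = −[(-0.30)(0.75) − (-0.10)(-0.15)] = 0.2400
  C_13 = (-0.30)(-0.25) − (0.60)(-0.15) = 0.1650
  C_21 = −[(-0.25)(0.75) − (-0.15)(-0.25)] = 0.2250
  C_22 = (0.55)(0.75) − (-0.15)(-0.15) = 0.3900
  C_23 = −[(0.55)(-0.25) − (-0.25)(-0.15)] = 0.1750
  C_31 = (-0.25)(-0.10) − (-0.15)(0.60) = 0.1150
  C_32 = −[(0.55)(-0.10) − (-0.15)(-0.30)] = 0.1000
  C_33 = (0.55)(0.60) − (-0.25)(-0.30) = 0.2550
det(I−A) = Σ_j (I−A)_1j·C_1j = (0.55)(0.4250) + (-0.25)(0.2400) + (-0.15)(0.1650) = 0.1490
adj(I−A) = Cᵀ =
  [ 0.4250   0.2250   0.1150]
  [ 0.2400   0.3900   0.1000]
  [ 0.1650   0.1750   0.2550]
(I − A)⁻¹ = adj(I−A) / det(I−A) ≈
  [   2.8523     1.5101     0.7718]
  [   1.6107     2.6174     0.6711]
  [   1.1074     1.1745     1.7114]
Δx = (I − A)⁻¹ Δd with Δd having +120 in the Sector 1 component and 0 elsewhere.
So Δx_1 = L_11 · (+120), where L_11 = adj(I−A)_11 / det(I−A) = 0.4250 / 0.1490.
Δx_1 = 0.4250 × (+120) / 0.1490 = 51.00 / 0.1490 ≈ 342.28.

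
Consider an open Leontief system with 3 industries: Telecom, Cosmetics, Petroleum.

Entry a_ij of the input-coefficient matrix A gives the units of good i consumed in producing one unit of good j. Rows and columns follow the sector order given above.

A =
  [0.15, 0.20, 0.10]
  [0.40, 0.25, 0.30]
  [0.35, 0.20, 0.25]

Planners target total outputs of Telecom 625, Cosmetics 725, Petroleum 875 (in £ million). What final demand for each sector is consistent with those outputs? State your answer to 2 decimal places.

I − A =
  [   0.85    -0.20    -0.10]
  [  -0.40     0.75    -0.30]
  [  -0.35    -0.20     0.75]
d = (I − A) x:
  d_1 = (+0.85)·625 + (-0.20)·725 + (-0.10)·875 = 298.75
  d_2 = (-0.40)·625 + (+0.75)·725 + (-0.30)·875 = 31.25
  d_3 = (-0.35)·625 + (-0.20)·725 + (+0.75)·875 = 292.50

d_1 = 298.75, d_2 = 31.25, d_3 = 292.50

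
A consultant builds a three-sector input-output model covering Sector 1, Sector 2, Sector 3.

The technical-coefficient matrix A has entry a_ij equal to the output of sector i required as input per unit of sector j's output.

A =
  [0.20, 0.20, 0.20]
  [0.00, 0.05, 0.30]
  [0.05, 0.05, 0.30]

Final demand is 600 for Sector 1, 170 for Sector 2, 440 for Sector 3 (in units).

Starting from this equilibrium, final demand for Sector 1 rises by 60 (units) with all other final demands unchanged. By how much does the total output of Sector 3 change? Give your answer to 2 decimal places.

I − A =
  [   0.80    -0.20    -0.20]
  [   0.00     0.95    -0.30]
  [  -0.05    -0.05     0.70]
Cofactors of I−A, C_ij = (−1)^(i+j)·(minor ij) (rows/columns in the sector order above):
  C_11 = (0.95)(0.70) − (-0.30)(-0.05) = 0.6500
  C_12 = −[(0.00)(0.70) − (-0.30)(-0.05)] = 0.0150
  C_13 = (0.00)(-0.05) − (0.95)(-0.05) = 0.0475
  C_21 = −[(-0.20)(0.70) − (-0.20)(-0.05)] = 0.1500
  C_22 = (0.80)(0.70) − (-0.20)(-0.05) = 0.5500
  C_23 = −[(0.80)(-0.05) − (-0.20)(-0.05)] = 0.0500
  C_31 = (-0.20)(-0.30) − (-0.20)(0.95) = 0.2500
  C_32 = −[(0.80)(-0.30) − (-0.20)(0.00)] = 0.2400
  C_33 = (0.80)(0.95) − (-0.20)(0.00) = 0.7600
det(I−A) = Σ_j (I−A)_1j·C_1j = (0.80)(0.6500) + (-0.20)(0.0150) + (-0.20)(0.0475) = 0.5075
adj(I−A) = Cᵀ =
  [ 0.6500   0.1500   0.2500]
  [ 0.0150   0.5500   0.2400]
  [ 0.0475   0.0500   0.7600]
(I − A)⁻¹ = adj(I−A) / det(I−A) ≈
  [   1.2808     0.2956     0.4926]
  [   0.0296     1.0837     0.4729]
  [   0.0936     0.0985     1.4975]
Δx = (I − A)⁻¹ Δd with Δd having +60 in the Sector 1 component and 0 elsewhere.
So Δx_3 = L_31 · (+60), where L_31 = adj(I−A)_31 / det(I−A) = 0.0475 / 0.5075.
Δx_3 = 0.0475 × (+60) / 0.5075 = 2.85 / 0.5075 ≈ 5.62.

Δx_3 = 5.62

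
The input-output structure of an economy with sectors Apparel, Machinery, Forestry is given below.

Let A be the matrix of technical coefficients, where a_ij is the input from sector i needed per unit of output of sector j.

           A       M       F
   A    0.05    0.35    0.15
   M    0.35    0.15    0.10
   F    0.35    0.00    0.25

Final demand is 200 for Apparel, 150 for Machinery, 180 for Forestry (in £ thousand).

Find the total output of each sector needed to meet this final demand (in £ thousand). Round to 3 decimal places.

I − A =
  [   0.95    -0.35    -0.15]
  [  -0.35     0.85    -0.10]
  [  -0.35     0.00     0.75]
Cofactors of I−A, C_ij = (−1)^(i+j)·(minor ij) (rows/columns in the sector order above):
  C_11 = (0.85)(0.75) − (-0.10)(0.00) = 0.6375
  C_12 = −[(-0.35)(0.75) − (-0.10)(-0.35)] = 0.2975
  C_13 = (-0.35)(0.00) − (0.85)(-0.35) = 0.2975
  C_21 = −[(-0.35)(0.75) − (-0.15)(0.00)] = 0.2625
  C_22 = (0.95)(0.75) − (-0.15)(-0.35) = 0.6600
  C_23 = −[(0.95)(0.00) − (-0.35)(-0.35)] = 0.1225
  C_31 = (-0.35)(-0.10) − (-0.15)(0.85) = 0.1625
  C_32 = −[(0.95)(-0.10) − (-0.15)(-0.35)] = 0.1475
  C_33 = (0.95)(0.85) − (-0.35)(-0.35) = 0.6850
det(I−A) = Σ_j (I−A)_1j·C_1j = (0.95)(0.6375) + (-0.35)(0.2975) + (-0.15)(0.2975) = 0.456875
adj(I−A) = Cᵀ =
  [ 0.6375   0.2625   0.1625]
  [ 0.2975   0.6600   0.1475]
  [ 0.2975   0.1225   0.6850]
(I − A)⁻¹ = adj(I−A) / det(I−A) ≈
  [   1.3953     0.5746     0.3557]
  [   0.6512     1.4446     0.3228]
  [   0.6512     0.2681     1.4993]
x = (I − A)⁻¹ d = adj(I−A)·d / det(I−A), with det(I−A) = 0.456875:
  x_A = (0.6375·200 + 0.2625·150 + 0.1625·180) / 0.456875 = 196.125 / 0.456875 ≈ 429.275
  x_M = (0.2975·200 + 0.6600·150 + 0.1475·180) / 0.456875 = 185.05 / 0.456875 ≈ 405.034
  x_F = (0.2975·200 + 0.1225·150 + 0.6850·180) / 0.456875 = 201.175 / 0.456875 ≈ 440.328

x_A = 429.275, x_M = 405.034, x_F = 440.328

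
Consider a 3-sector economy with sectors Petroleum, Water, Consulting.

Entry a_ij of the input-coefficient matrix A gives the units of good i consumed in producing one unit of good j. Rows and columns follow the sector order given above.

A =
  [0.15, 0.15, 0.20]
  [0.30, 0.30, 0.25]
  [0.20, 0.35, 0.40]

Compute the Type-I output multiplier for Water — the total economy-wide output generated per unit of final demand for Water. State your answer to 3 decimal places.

I − A =
  [   0.85    -0.15    -0.20]
  [  -0.30     0.70    -0.25]
  [  -0.20    -0.35     0.60]
Cofactors of I−A, C_ij = (−1)^(i+j)·(minor ij) (rows/columns in the sector order above):
  C_11 = (0.70)(0.60) − (-0.25)(-0.35) = 0.3325
  C_12 = −[(-0.30)(0.60) − (-0.25)(-0.20)] = 0.2300
  C_13 = (-0.30)(-0.35) − (0.70)(-0.20) = 0.2450
  C_21 = −[(-0.15)(0.60) − (-0.20)(-0.35)] = 0.1600
  C_22 = (0.85)(0.60) − (-0.20)(-0.20) = 0.4700
  C_23 = −[(0.85)(-0.35) − (-0.15)(-0.20)] = 0.3275
  C_31 = (-0.15)(-0.25) − (-0.20)(0.70) = 0.1775
  C_32 = −[(0.85)(-0.25) − (-0.20)(-0.30)] = 0.2725
  C_33 = (0.85)(0.70) − (-0.15)(-0.30) = 0.5500
det(I−A) = Σ_j (I−A)_1j·C_1j = (0.85)(0.3325) + (-0.15)(0.2300) + (-0.20)(0.2450) = 0.199125
adj(I−A) = Cᵀ =
  [ 0.3325   0.1600   0.1775]
  [ 0.2300   0.4700   0.2725]
  [ 0.2450   0.3275   0.5500]
(I − A)⁻¹ = adj(I−A) / det(I−A) ≈
  [   1.6698     0.8035     0.8914]
  [   1.1551     2.3603     1.3685]
  [   1.2304     1.6447     2.7621]
The output multiplier for sector j is the column-j sum of the Leontief inverse (I − A)⁻¹ = adj(I−A) / det(I−A).
Column W of adj(I−A): (0.1600, 0.4700, 0.3275); det(I−A) = 0.199125.
m_W = (0.1600 + 0.4700 + 0.3275) / 0.199125 = 0.9575 / 0.199125 ≈ 4.809.

m_W = 4.809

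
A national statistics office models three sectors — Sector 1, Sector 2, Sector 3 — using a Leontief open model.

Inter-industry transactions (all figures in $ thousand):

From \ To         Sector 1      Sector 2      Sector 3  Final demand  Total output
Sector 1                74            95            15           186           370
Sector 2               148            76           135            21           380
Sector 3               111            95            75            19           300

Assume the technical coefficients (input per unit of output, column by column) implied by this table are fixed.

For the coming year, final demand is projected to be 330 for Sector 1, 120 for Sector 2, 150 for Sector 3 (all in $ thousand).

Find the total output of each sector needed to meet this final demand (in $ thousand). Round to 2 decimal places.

Technical coefficients a_ij = z_ij / X_j:
  a_11 = 74/370 = 0.20, a_21 = 148/370 = 0.40, a_31 = 111/370 = 0.30
  a_12 = 95/380 = 0.25, a_22 = 76/380 = 0.20, a_32 = 95/380 = 0.25
  a_13 = 15/300 = 0.05, a_23 = 135/300 = 0.45, a_33 = 75/300 = 0.25
I − A =
  [   0.80    -0.25    -0.05]
  [  -0.40     0.80    -0.45]
  [  -0.30    -0.25     0.75]
Cofactors of I−A, C_ij = (−1)^(i+j)·(minor ij) (rows/columns in the sector order above):
  C_11 = (0.80)(0.75) − (-0.45)(-0.25) = 0.4875
  C_12 = −[(-0.40)(0.75) − (-0.45)(-0.30)] = 0.4350
  C_13 = (-0.40)(-0.25) − (0.80)(-0.30) = 0.3400
  C_21 = −[(-0.25)(0.75) − (-0.05)(-0.25)] = 0.2000
  C_22 = (0.80)(0.75) − (-0.05)(-0.30) = 0.5850
  C_23 = −[(0.80)(-0.25) − (-0.25)(-0.30)] = 0.2750
  C_31 = (-0.25)(-0.45) − (-0.05)(0.80) = 0.1525
  C_32 = −[(0.80)(-0.45) − (-0.05)(-0.40)] = 0.3800
  C_33 = (0.80)(0.80) − (-0.25)(-0.40) = 0.5400
det(I−A) = Σ_j (I−A)_1j·C_1j = (0.80)(0.4875) + (-0.25)(0.4350) + (-0.05)(0.3400) = 0.26425
adj(I−A) = Cᵀ =
  [ 0.4875   0.2000   0.1525]
  [ 0.4350   0.5850   0.3800]
  [ 0.3400   0.2750   0.5400]
(I − A)⁻¹ = adj(I−A) / det(I−A) ≈
  [   1.8448     0.7569     0.5771]
  [   1.6462     2.2138     1.4380]
  [   1.2867     1.0407     2.0435]
x = (I − A)⁻¹ d = adj(I−A)·d / det(I−A), with det(I−A) = 0.26425:
  x_1 = (0.4875·330 + 0.2000·120 + 0.1525·150) / 0.26425 = 207.75 / 0.26425 ≈ 786.19
  x_2 = (0.4350·330 + 0.5850·120 + 0.3800·150) / 0.26425 = 270.75 / 0.26425 ≈ 1024.60
  x_3 = (0.3400·330 + 0.2750·120 + 0.5400·150) / 0.26425 = 226.20 / 0.26425 ≈ 856.01

x_1 = 786.19, x_2 = 1024.60, x_3 = 856.01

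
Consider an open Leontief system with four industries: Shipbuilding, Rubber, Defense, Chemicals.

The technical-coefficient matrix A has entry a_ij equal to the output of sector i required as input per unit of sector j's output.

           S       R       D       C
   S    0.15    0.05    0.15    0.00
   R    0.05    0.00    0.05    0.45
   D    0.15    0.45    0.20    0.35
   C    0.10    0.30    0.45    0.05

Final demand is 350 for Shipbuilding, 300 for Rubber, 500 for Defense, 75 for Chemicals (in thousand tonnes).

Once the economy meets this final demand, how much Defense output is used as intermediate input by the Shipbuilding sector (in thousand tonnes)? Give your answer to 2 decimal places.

z_DS = 126.54

I − A =
  [   0.85    -0.05    -0.15     0.00]
  [  -0.05     1.00    -0.05    -0.45]
  [  -0.15    -0.45     0.80    -0.35]
  [  -0.10    -0.30    -0.45     0.95]
Compute the cofactors C_ij = (−1)^(i+j)·(3×3 minor ij) of I−A; the adjugate is their transpose:
adj(I−A) = Cᵀ =
  [ 0.376750   0.110000   0.134750   0.101750]
  [ 0.105375   0.485500   0.226375   0.313375]
  [ 0.204125   0.461500   0.688125   0.472125]
  [ 0.169625   0.383500   0.411625   0.632625]
det(I−A) = Σ_j (I−A)_1j·C_1j = (0.85)(0.376750) + (-0.05)(0.105375) + (-0.15)(0.204125) + (0.00)(0.169625) = 0.28435
(I − A)⁻¹ = adj(I−A) / det(I−A) ≈
  [   1.3250     0.3868     0.4739     0.3578]
  [   0.3706     1.7074     0.7961     1.1021]
  [   0.7179     1.6230     2.4200     1.6604]
  [   0.5965     1.3487     1.4476     2.2248]
First solve x = (I − A)⁻¹ d = adj(I−A)·d / det(I−A); in particular x_S = (0.376750·350 + 0.110000·300 + 0.134750·500 + 0.101750·75) / 0.28435 = 239.86875 / 0.28435 ≈ 843.5687.
Intermediate flow from D to S: z_DS = a_DS · x_S = 0.15 × 239.86875 / 0.28435 = 35.9803125 / 0.28435 ≈ 126.54.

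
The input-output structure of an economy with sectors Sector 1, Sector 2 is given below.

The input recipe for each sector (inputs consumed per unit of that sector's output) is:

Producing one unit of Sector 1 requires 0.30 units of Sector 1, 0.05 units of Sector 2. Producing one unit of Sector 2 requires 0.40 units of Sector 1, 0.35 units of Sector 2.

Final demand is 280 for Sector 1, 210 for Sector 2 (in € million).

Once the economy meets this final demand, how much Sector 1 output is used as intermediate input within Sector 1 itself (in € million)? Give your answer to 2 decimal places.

z_11 = 183.45

I − A =
  [   0.70    -0.40]
  [  -0.05     0.65]
det(I−A) = (0.70)(0.65) − (-0.40)(-0.05) = 0.4350
adj(I−A) = [[0.65, 0.40], [0.05, 0.70]]
(I − A)⁻¹ = adj(I−A) / det(I−A) ≈
  [   1.4943     0.9195]
  [   0.1149     1.6092]
First solve x = (I − A)⁻¹ d = adj(I−A)·d / det(I−A); in particular x_1 = (0.65·280 + 0.40·210) / 0.4350 = 266.00 / 0.4350 ≈ 611.4943.
Intermediate flow from 1 to 1: z_11 = a_11 · x_1 = 0.30 × 266.00 / 0.4350 = 79.80 / 0.4350 ≈ 183.45.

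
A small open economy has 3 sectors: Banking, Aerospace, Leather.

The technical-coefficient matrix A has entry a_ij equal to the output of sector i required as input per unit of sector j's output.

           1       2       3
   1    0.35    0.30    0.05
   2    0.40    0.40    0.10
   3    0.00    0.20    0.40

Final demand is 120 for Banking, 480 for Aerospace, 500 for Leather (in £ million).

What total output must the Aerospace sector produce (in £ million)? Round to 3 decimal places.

I − A =
  [   0.65    -0.30    -0.05]
  [  -0.40     0.60    -0.10]
  [   0.00    -0.20     0.60]
Cofactors of I−A, C_ij = (−1)^(i+j)·(minor ij) (rows/columns in the sector order above):
  C_11 = (0.60)(0.60) − (-0.10)(-0.20) = 0.3400
  C_12 = −[(-0.40)(0.60) − (-0.10)(0.00)] = 0.2400
  C_13 = (-0.40)(-0.20) − (0.60)(0.00) = 0.0800
  C_21 = −[(-0.30)(0.60) − (-0.05)(-0.20)] = 0.1900
  C_22 = (0.65)(0.60) − (-0.05)(0.00) = 0.3900
  C_23 = −[(0.65)(-0.20) − (-0.30)(0.00)] = 0.1300
  C_31 = (-0.30)(-0.10) − (-0.05)(0.60) = 0.0600
  C_32 = −[(0.65)(-0.10) − (-0.05)(-0.40)] = 0.0850
  C_33 = (0.65)(0.60) − (-0.30)(-0.40) = 0.2700
det(I−A) = Σ_j (I−A)_1j·C_1j = (0.65)(0.3400) + (-0.30)(0.2400) + (-0.05)(0.0800) = 0.1450
adj(I−A) = Cᵀ =
  [ 0.3400   0.1900   0.0600]
  [ 0.2400   0.3900   0.0850]
  [ 0.0800   0.1300   0.2700]
(I − A)⁻¹ = adj(I−A) / det(I−A) ≈
  [   2.3448     1.3103     0.4138]
  [   1.6552     2.6897     0.5862]
  [   0.5517     0.8966     1.8621]
x = (I − A)⁻¹ d = adj(I−A)·d / det(I−A), with det(I−A) = 0.1450:
  x_1 = (0.3400·120 + 0.1900·480 + 0.0600·500) / 0.1450 = 162.00 / 0.1450 ≈ 1117.241
  x_2 = (0.2400·120 + 0.3900·480 + 0.0850·500) / 0.1450 = 258.50 / 0.1450 ≈ 1782.759
  x_3 = (0.0800·120 + 0.1300·480 + 0.2700·500) / 0.1450 = 207.00 / 0.1450 ≈ 1427.586

x_2 = 1782.759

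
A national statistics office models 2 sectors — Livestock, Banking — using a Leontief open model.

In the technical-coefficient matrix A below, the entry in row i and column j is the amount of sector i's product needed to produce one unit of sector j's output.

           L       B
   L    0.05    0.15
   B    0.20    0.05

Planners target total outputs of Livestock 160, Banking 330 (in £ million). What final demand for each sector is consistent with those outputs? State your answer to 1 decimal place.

I − A =
  [   0.95    -0.15]
  [  -0.20     0.95]
d = (I − A) x:
  d_L = (+0.95)·160 + (-0.15)·330 = 102.5
  d_B = (-0.20)·160 + (+0.95)·330 = 281.5

d_L = 102.5, d_B = 281.5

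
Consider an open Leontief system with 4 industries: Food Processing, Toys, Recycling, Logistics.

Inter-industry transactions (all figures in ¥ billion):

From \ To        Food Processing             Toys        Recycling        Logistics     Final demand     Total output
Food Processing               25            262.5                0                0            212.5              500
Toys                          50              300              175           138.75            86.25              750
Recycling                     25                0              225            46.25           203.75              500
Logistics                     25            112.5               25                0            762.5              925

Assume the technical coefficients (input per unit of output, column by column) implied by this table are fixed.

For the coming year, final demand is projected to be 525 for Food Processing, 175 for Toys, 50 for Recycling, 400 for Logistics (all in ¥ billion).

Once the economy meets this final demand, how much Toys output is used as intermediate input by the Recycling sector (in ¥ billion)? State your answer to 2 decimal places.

Technical coefficients a_ij = z_ij / X_j:
  a_FF = 25/500 = 0.05, a_TF = 50/500 = 0.10, a_RF = 25/500 = 0.05, a_LF = 25/500 = 0.05
  a_FT = 262.5/750 = 0.35, a_TT = 300/750 = 0.40, a_RT = 0/750 = 0.00, a_LT = 112.5/750 = 0.15
  a_FR = 0/500 = 0.00, a_TR = 175/500 = 0.35, a_RR = 225/500 = 0.45, a_LR = 25/500 = 0.05
  a_FL = 0/925 = 0.00, a_TL = 138.75/925 = 0.15, a_RL = 46.25/925 = 0.05, a_LL = 0/925 = 0.00
I − A =
  [   0.95    -0.35     0.00     0.00]
  [  -0.10     0.60    -0.35    -0.15]
  [  -0.05     0.00     0.55    -0.05]
  [  -0.05    -0.15    -0.05     1.00]
Compute the cofactors C_ij = (−1)^(i+j)·(3×3 minor ij) of I−A; the adjugate is their transpose:
adj(I−A) = Cᵀ =
  [ 0.313500   0.191625   0.125125   0.035000]
  [ 0.077625   0.520125   0.339625   0.095000]
  [ 0.031125   0.025500   0.511000   0.029375]
  [ 0.028875   0.088875   0.082750   0.288125]
det(I−A) = Σ_j (I−A)_1j·C_1j = (0.95)(0.313500) + (-0.35)(0.077625) + (0.00)(0.031125) + (0.00)(0.028875) = 0.27065625
(I − A)⁻¹ = adj(I−A) / det(I−A) ≈
  [   1.1583     0.7080     0.4623     0.1293]
  [   0.2868     1.9217     1.2548     0.3510]
  [   0.1150     0.0942     1.8880     0.1085]
  [   0.1067     0.3284     0.3057     1.0645]
First solve x = (I − A)⁻¹ d = adj(I−A)·d / det(I−A); in particular x_R = (0.031125·525 + 0.025500·175 + 0.511000·50 + 0.029375·400) / 0.27065625 = 58.103125 / 0.27065625 ≈ 214.6750.
Intermediate flow from T to R: z_TR = a_TR · x_R = 0.35 × 58.103125 / 0.27065625 = 20.33609375 / 0.27065625 ≈ 75.14.

z_TR = 75.14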